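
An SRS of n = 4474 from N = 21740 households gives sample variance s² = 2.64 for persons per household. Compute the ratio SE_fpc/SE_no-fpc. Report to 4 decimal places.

0.8912

f = n/N = 4474/21740 = 0.20579577.
SE_no-fpc = √(s²/n) = 0.02429148; SE_fpc = √((1−f)s²/n) = 0.021648114.
Ratio = √(1−f) = 0.89118137.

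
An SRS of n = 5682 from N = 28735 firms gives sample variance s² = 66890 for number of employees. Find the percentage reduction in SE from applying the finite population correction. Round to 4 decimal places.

10.4309

f = n/N = 5682/28735 = 0.19773795.
SE_no-fpc = √(s²/n) = 3.4310732; SE_fpc = √((1−f)s²/n) = 3.0731808.
Ratio = √(1−f) = 0.89569082. Reduction = 100·(1 − 0.89569082) = 10.4309%.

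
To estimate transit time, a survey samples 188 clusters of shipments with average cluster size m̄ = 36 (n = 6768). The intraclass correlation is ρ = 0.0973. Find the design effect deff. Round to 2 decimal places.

deff = 1 + (36 − 1)·0.0973 = 1 + 3.4055 = 4.4055.

4.41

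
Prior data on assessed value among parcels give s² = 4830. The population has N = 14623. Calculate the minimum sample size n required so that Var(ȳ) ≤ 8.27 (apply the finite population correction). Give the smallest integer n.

Without fpc, n₀ = s²/D = 4830/8.27 = 584.0387.
With fpc, (1 − n/N)·s²/n ≤ D requires n ≥ n₀/(1 + n₀/N) = 584.0387/(1 + 584.0387/14623) = 561.6082.
Rounding up, n = 562.

562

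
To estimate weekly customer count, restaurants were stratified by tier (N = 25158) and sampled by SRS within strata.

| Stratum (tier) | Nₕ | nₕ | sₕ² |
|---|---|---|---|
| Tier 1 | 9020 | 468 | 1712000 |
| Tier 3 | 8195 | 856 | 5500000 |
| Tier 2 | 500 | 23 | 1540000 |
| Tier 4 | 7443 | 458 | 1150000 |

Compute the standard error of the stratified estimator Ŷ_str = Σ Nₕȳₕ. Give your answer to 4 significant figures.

Var(Ŷ_str) = Σₕ Nₕ²(1 − fₕ)sₕ²/nₕ.
Tier 1: 9020²·(1 − 468/9020)·1712000/468 = 2.8218384 × 10^11.
Tier 3: 8195²·(1 − 856/8195)·5500000/856 = 3.864335 × 10^11.
Tier 2: 500²·(1 − 23/500)·1540000/23 = 1.596913 × 10^10.
Tier 4: 7443²·(1 − 458/7443)·1150000/458 = 1.3054096 × 10^11.
Sum = 8.1512743 × 10^11.
SE = √(8.1512743 × 10^11) = 902800.

902800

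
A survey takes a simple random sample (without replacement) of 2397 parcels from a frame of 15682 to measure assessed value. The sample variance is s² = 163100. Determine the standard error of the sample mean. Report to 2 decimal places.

Under SRS without replacement, Var(ȳ) = (1 − f)·s²/n with f = n/N = 2397/15682 = 0.15285040.
Var(ȳ) = (1 − 0.15285040)·163100/2397 = 0.84714960·68.043388 = 57.642928.
SE(ȳ) = √(57.642928) = 7.59.

7.59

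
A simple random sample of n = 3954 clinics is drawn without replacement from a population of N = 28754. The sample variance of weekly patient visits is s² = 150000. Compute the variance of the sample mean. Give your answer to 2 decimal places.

Under SRS without replacement, Var(ȳ) = (1 − f)·s²/n with f = n/N = 3954/28754 = 0.13751130.
Var(ȳ) = (1 − 0.13751130)·150000/3954 = 0.86248870·37.936267 = 32.719602.

32.72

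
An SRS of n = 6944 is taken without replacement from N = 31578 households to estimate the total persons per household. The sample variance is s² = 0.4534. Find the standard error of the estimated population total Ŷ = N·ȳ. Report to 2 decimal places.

225.37

Var(Ŷ) = N²·Var(ȳ) = N²·(1 − n/N)·s²/n.
f = 6944/31578 = 0.21989993; Var(ȳ) = 0.78010007·0.4534/6944 = 5.0935681 × 10^-5.
Var(Ŷ) = 31578² · (5.0935681 × 10^-5) = 50791.537.
SE(Ŷ) = √(50791.537) = 225.37.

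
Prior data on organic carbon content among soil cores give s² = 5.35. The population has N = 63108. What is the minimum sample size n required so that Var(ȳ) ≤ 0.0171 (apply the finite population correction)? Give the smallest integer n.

312

Without fpc, n₀ = s²/D = 5.35/0.0171 = 312.8655.
With fpc, (1 − n/N)·s²/n ≤ D requires n ≥ n₀/(1 + n₀/N) = 312.8655/(1 + 312.8655/63108) = 311.3221.
Rounding up, n = 312.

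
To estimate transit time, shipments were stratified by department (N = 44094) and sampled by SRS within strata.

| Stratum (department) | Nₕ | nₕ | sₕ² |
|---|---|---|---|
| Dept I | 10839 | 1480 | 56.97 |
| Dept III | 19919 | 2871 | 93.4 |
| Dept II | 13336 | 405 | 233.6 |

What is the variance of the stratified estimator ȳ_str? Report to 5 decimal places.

Var(ȳ_str) = Σₕ Wₕ²(1 − fₕ)sₕ²/nₕ with Wₕ = Nₕ/N, N = 44094.
Dept I: Wₕ = 0.24581576; term = 0.24581576²·(1 − 0.13654396)·56.97/1480 = 0.0020083721.
Dept III: Wₕ = 0.45173947; term = 0.45173947²·(1 − 0.14413374)·93.4/2871 = 0.0056819271.
Dept II: Wₕ = 0.30244478; term = 0.30244478²·(1 − 0.03036893)·233.6/405 = 0.051158349.
Sum = 0.058848648.

0.05885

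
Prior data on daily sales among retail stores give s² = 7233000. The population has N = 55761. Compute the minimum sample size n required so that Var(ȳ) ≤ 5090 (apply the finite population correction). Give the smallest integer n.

1386

Without fpc, n₀ = s²/D = 7233000/5090 = 1421.0216.
With fpc, (1 − n/N)·s²/n ≤ D requires n ≥ n₀/(1 + n₀/N) = 1421.0216/(1 + 1421.0216/55761) = 1385.7080.
Rounding up, n = 1386.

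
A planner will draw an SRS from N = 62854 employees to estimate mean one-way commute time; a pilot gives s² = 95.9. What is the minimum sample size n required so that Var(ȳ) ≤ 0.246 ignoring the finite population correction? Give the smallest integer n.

Without fpc, n₀ = s²/D = 95.9/0.246 = 389.8374.
Rounding up, n = 390.

390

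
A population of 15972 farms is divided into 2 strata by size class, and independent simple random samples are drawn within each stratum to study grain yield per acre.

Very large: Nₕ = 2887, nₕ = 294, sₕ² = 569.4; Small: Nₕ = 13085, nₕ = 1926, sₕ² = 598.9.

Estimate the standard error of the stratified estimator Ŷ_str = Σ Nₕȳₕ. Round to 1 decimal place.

7739.7

Var(Ŷ_str) = Σₕ Nₕ²(1 − fₕ)sₕ²/nₕ.
Very large: 2887²·(1 − 294/2887)·569.4/294 = 1.4498378 × 10^7.
Small: 13085²·(1 − 1926/13085)·598.9/1926 = 4.5404305 × 10^7.
Sum = 5.9902683 × 10^7.
SE = √(5.9902683 × 10^7) = 7739.7.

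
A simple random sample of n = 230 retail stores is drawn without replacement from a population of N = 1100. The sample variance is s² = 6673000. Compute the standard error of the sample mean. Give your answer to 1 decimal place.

Under SRS without replacement, Var(ȳ) = (1 − f)·s²/n with f = n/N = 230/1100 = 0.20909091.
Var(ȳ) = (1 − 0.20909091)·6673000/230 = 0.79090909·29013.043 = 22946.68.
SE(ȳ) = √(22946.68) = 151.5.

151.5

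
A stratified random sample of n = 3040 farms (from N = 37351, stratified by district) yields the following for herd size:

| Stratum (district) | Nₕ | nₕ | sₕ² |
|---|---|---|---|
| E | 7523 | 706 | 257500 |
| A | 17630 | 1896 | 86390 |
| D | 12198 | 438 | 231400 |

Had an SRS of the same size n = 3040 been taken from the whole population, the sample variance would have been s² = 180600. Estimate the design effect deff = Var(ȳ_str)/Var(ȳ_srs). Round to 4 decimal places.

1.4071

Var(ȳ_str) = Σ Wₕ²(1−fₕ)sₕ²/nₕ with Wₕ = Nₕ/37351:
  E: (7523/37351)²·(1−706/7523)·257500/706 = 13.407642
  A: (17630/37351)²·(1−1896/17630)·86390/1896 = 9.0596648
  D: (12198/37351)²·(1−438/12198)·231400/438 = 54.322622
  → Var(ȳ_str) = 76.789929.
Var(ȳ_srs) = (1 − 3040/37351)·180600/3040 = 54.572683.
deff = 76.789929 / 54.572683 = 1.4071.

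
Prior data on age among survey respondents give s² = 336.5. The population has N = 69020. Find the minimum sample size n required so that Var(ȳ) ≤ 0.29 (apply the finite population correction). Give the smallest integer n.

Without fpc, n₀ = s²/D = 336.5/0.29 = 1160.3448.
With fpc, (1 − n/N)·s²/n ≤ D requires n ≥ n₀/(1 + n₀/N) = 1160.3448/(1 + 1160.3448/69020) = 1141.1599.
Rounding up, n = 1142.

1142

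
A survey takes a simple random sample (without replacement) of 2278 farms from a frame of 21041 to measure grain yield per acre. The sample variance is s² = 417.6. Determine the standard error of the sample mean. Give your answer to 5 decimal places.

0.40432

Under SRS without replacement, Var(ȳ) = (1 − f)·s²/n with f = n/N = 2278/21041 = 0.10826482.
Var(ȳ) = (1 − 0.10826482)·417.6/2278 = 0.89173518·0.1833187 = 0.16347174.
SE(ȳ) = √(0.16347174) = 0.40432.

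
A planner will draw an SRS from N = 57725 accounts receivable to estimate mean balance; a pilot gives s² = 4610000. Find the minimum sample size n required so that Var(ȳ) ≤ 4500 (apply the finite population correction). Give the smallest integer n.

1007

Without fpc, n₀ = s²/D = 4610000/4500 = 1024.4444.
With fpc, (1 − n/N)·s²/n ≤ D requires n ≥ n₀/(1 + n₀/N) = 1024.4444/(1 + 1024.4444/57725) = 1006.5806.
Rounding up, n = 1007.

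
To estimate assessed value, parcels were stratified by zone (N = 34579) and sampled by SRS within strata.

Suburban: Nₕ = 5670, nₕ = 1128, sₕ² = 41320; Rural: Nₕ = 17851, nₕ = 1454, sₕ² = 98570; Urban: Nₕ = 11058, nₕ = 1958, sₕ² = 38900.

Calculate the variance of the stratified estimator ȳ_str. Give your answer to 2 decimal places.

Var(ȳ_str) = Σₕ Wₕ²(1 − fₕ)sₕ²/nₕ with Wₕ = Nₕ/N, N = 34579.
Suburban: Wₕ = 0.16397235; term = 0.16397235²·(1 − 0.19894180)·41320/1128 = 0.78896283.
Rural: Wₕ = 0.51623818; term = 0.51623818²·(1 − 0.08145202)·98570/1454 = 16.595198.
Urban: Wₕ = 0.31978947; term = 0.31978947²·(1 − 0.17706638)·38900/1958 = 1.671976.
Sum = 19.056137.

19.06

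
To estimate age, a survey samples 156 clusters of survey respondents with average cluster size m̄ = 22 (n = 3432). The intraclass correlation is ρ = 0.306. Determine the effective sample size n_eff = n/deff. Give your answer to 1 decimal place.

462.2

deff = 1 + (22 − 1)·0.306 = 1 + 6.426 = 7.426.
n_eff = 3432 / 7.426 = 462.2.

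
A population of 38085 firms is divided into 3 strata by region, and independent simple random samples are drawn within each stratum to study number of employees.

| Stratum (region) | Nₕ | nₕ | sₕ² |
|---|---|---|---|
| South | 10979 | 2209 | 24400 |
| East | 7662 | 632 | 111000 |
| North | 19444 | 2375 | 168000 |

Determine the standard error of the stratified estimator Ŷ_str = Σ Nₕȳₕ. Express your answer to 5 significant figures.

184390

Var(Ŷ_str) = Σₕ Nₕ²(1 − fₕ)sₕ²/nₕ.
South: 10979²·(1 − 2209/10979)·24400/2209 = 1.0635465 × 10^9.
East: 7662²·(1 − 632/7662)·111000/632 = 9.4602666 × 10^9.
North: 19444²·(1 − 2375/19444)·168000/2375 = 2.3476825 × 10^10.
Sum = 3.4000638 × 10^10.
SE = √(3.4000638 × 10^10) = 184390.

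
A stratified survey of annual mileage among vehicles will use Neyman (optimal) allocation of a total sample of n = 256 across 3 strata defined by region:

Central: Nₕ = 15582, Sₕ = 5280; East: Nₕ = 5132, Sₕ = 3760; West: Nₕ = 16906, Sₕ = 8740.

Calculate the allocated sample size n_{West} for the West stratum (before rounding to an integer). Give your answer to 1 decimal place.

151.7

Neyman allocation: nₕ = n·NₕSₕ / Σⱼ NⱼSⱼ.
Σ NⱼSⱼ = 15582·5280 + 5132·3760 + 16906·8740 = 2.4932772 × 10^8.
n_{West} = 256·16906·8740 / (2.4932772 × 10^8) = 151.7.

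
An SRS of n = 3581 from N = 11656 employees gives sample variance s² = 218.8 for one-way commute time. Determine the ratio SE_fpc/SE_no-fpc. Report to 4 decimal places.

0.8323

f = n/N = 3581/11656 = 0.30722375.
SE_no-fpc = √(s²/n) = 0.24718465; SE_fpc = √((1−f)s²/n) = 0.20573965.
Ratio = √(1−f) = 0.83233182.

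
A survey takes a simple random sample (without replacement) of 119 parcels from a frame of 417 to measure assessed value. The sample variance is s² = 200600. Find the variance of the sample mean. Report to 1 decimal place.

Under SRS without replacement, Var(ȳ) = (1 − f)·s²/n with f = n/N = 119/417 = 0.28537170.
Var(ȳ) = (1 − 0.28537170)·200600/119 = 0.71462830·1685.7143 = 1204.6591.

1204.7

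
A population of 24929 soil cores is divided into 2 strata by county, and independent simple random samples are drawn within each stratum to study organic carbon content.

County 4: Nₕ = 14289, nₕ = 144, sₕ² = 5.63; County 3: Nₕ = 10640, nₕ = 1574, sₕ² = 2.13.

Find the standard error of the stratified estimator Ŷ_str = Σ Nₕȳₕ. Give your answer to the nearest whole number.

Var(Ŷ_str) = Σₕ Nₕ²(1 − fₕ)sₕ²/nₕ.
County 4: 14289²·(1 − 144/14289)·5.63/144 = 7.9022486 × 10^6.
County 3: 10640²·(1 − 1574/10640)·2.13/1574 = 130536.58.
Sum = 8.0327852 × 10^6.
SE = √(8.0327852 × 10^6) = 2834.

2834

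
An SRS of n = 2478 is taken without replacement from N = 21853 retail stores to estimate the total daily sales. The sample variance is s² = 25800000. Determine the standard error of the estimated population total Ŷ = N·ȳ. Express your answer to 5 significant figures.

Var(Ŷ) = N²·Var(ȳ) = N²·(1 − n/N)·s²/n.
f = 2478/21853 = 0.11339404; Var(ȳ) = 0.88660596·25800000/2478 = 9231.0063.
Var(Ŷ) = 21853² · 9231.0063 = 4.4083004 × 10^12.
SE(Ŷ) = √(4.4083004 × 10^12) = 2.0996 × 10^6.

2.0996 × 10^6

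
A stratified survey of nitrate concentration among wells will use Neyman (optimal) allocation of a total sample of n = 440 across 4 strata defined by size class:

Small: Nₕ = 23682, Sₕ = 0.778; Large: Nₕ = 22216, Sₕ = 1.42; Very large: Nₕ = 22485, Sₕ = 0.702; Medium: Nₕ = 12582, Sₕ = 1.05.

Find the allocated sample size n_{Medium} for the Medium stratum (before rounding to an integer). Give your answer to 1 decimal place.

Neyman allocation: nₕ = n·NₕSₕ / Σⱼ NⱼSⱼ.
Σ NⱼSⱼ = 23682·0.778 + 22216·1.42 + 22485·0.702 + 12582·1.05 = 78966.886.
n_{Medium} = 440·12582·1.05 / 78966.886 = 73.6.

73.6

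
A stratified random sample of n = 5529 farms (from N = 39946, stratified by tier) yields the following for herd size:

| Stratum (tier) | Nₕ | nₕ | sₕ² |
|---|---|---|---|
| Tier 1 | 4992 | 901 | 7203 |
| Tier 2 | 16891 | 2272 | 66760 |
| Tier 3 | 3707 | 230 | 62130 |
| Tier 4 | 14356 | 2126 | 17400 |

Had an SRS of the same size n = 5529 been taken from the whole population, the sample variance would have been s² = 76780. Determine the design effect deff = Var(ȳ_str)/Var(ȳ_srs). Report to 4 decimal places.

0.6462

Var(ȳ_str) = Σ Wₕ²(1−fₕ)sₕ²/nₕ with Wₕ = Nₕ/39946:
  Tier 1: (4992/39946)²·(1−901/4992)·7203/901 = 0.1023166
  Tier 2: (16891/39946)²·(1−2272/16891)·66760/2272 = 4.5470992
  Tier 3: (3707/39946)²·(1−230/3707)·62130/230 = 2.1819973
  Tier 4: (14356/39946)²·(1−2126/14356)·17400/2126 = 0.90053231
  → Var(ȳ_str) = 7.7319454.
Var(ȳ_srs) = (1 − 5529/39946)·76780/5529 = 11.964684.
deff = 7.7319454 / 11.964684 = 0.6462.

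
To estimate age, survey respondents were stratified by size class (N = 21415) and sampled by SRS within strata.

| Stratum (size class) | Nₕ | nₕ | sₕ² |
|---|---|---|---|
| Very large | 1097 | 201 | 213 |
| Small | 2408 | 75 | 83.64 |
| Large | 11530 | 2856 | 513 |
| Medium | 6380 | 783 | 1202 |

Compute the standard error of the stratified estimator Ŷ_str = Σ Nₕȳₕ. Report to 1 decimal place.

Var(Ŷ_str) = Σₕ Nₕ²(1 − fₕ)sₕ²/nₕ.
Very large: 1097²·(1 − 201/1097)·213/201 = 1.0415933 × 10^6.
Small: 2408²·(1 − 75/2408)·83.64/75 = 6.2650419 × 10^6.
Large: 11530²·(1 − 2856/11530)·513/2856 = 1.79642 × 10^7.
Medium: 6380²·(1 − 783/6380)·1202/783 = 5.4817433 × 10^7.
Sum = 8.0088268 × 10^7.
SE = √(8.0088268 × 10^7) = 8949.2.

8949.2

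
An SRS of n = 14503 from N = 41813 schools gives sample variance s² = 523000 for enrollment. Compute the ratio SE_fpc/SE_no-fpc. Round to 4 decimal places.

0.8082

f = n/N = 14503/41813 = 0.34685385.
SE_no-fpc = √(s²/n) = 6.0051232; SE_fpc = √((1−f)s²/n) = 4.8531879.
Ratio = √(1−f) = 0.80817458.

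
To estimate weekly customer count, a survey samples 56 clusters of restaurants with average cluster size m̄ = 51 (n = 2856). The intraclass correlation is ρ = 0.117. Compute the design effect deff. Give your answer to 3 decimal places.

deff = 1 + (51 − 1)·0.117 = 1 + 5.85 = 6.85.

6.850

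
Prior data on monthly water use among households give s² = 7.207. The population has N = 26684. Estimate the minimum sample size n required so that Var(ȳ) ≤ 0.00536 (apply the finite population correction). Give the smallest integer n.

Without fpc, n₀ = s²/D = 7.207/0.00536 = 1344.5896.
With fpc, (1 − n/N)·s²/n ≤ D requires n ≥ n₀/(1 + n₀/N) = 1344.5896/(1 + 1344.5896/26684) = 1280.0868.
Rounding up, n = 1281.

1281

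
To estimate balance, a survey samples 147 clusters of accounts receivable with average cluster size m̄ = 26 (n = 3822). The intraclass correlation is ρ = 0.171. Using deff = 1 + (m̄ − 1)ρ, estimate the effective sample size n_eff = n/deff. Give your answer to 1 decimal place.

deff = 1 + (26 − 1)·0.171 = 1 + 4.275 = 5.275.
n_eff = 3822 / 5.275 = 724.5.

724.5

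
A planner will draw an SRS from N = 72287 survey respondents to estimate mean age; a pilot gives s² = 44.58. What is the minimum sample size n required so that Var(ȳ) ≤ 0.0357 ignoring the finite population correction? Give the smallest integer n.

1249

Without fpc, n₀ = s²/D = 44.58/0.0357 = 1248.7395.
Rounding up, n = 1249.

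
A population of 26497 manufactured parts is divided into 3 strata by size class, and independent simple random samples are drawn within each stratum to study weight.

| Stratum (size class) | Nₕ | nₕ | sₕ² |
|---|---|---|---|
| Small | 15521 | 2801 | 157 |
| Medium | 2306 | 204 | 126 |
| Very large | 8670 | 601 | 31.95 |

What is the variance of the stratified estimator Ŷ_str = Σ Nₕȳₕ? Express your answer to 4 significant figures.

1.778 × 10^7

Var(Ŷ_str) = Σₕ Nₕ²(1 − fₕ)sₕ²/nₕ.
Small: 15521²·(1 − 2801/15521)·157/2801 = 1.1066068 × 10^7.
Medium: 2306²·(1 − 204/2306)·126/204 = 2.9938662 × 10^6.
Very large: 8670²·(1 − 601/8670)·31.95/601 = 3.7190773 × 10^6.
Sum = 1.7779012 × 10^7.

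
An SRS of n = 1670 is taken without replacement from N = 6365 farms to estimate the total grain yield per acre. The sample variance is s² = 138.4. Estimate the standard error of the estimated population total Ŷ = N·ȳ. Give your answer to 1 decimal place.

1573.7

Var(Ŷ) = N²·Var(ȳ) = N²·(1 − n/N)·s²/n.
f = 1670/6365 = 0.26237235; Var(ȳ) = 0.73762765·138.4/1670 = 0.061130339.
Var(Ŷ) = 6365² · 0.061130339 = 2.4765872 × 10^6.
SE(Ŷ) = √(2.4765872 × 10^6) = 1573.7.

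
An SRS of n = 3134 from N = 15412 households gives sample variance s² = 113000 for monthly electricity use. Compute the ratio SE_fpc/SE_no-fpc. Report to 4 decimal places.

f = n/N = 3134/15412 = 0.20334804.
SE_no-fpc = √(s²/n) = 6.004678; SE_fpc = √((1−f)s²/n) = 5.3594971.
Ratio = √(1−f) = 0.89255362.

0.8926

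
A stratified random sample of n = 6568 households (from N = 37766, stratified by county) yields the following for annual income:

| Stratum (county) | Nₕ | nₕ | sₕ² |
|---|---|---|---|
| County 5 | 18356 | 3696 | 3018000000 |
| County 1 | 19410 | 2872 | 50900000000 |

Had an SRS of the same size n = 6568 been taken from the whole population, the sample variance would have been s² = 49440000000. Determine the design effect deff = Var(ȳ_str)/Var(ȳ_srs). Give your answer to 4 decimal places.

Var(ȳ_str) = Σ Wₕ²(1−fₕ)sₕ²/nₕ with Wₕ = Nₕ/37766:
  County 5: (18356/37766)²·(1−3696/18356)·3018000000/3696 = 154062.63
  County 1: (19410/37766)²·(1−2872/19410)·50900000000/2872 = 3.9887782 × 10^6
  → Var(ȳ_str) = 4.1428408 × 10^6.
Var(ȳ_srs) = (1 − 6568/37766)·49440000000/6568 = 6.2182916 × 10^6.
deff = (4.1428408 × 10^6) / (6.2182916 × 10^6) = 0.6662.

0.6662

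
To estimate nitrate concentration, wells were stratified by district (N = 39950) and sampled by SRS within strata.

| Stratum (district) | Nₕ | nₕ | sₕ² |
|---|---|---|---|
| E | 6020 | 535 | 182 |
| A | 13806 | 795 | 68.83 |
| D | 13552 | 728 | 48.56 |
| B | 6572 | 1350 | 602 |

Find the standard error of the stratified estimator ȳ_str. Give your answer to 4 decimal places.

0.1834

Var(ȳ_str) = Σₕ Wₕ²(1 − fₕ)sₕ²/nₕ with Wₕ = Nₕ/N, N = 39950.
E: Wₕ = 0.15068836; term = 0.15068836²·(1 − 0.08887043)·182/535 = 0.007038128.
A: Wₕ = 0.34558198; term = 0.34558198²·(1 − 0.05758366)·68.83/795 = 0.0097444116.
D: Wₕ = 0.33922403; term = 0.33922403²·(1 − 0.05371901)·48.56/728 = 0.0072634112.
B: Wₕ = 0.16450563; term = 0.16450563²·(1 − 0.20541692)·602/1350 = 0.0095887849.
Sum = 0.033634736.
SE = √(0.033634736) = 0.1834.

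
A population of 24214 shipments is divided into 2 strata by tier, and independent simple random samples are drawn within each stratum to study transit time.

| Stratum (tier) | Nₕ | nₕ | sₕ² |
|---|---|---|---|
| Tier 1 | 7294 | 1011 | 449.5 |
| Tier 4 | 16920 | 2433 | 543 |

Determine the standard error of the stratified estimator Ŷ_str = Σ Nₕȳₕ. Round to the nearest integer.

8665

Var(Ŷ_str) = Σₕ Nₕ²(1 − fₕ)sₕ²/nₕ.
Tier 1: 7294²·(1 − 1011/7294)·449.5/1011 = 2.0375645 × 10^7.
Tier 4: 16920²·(1 − 2433/16920)·543/2433 = 5.4706199 × 10^7.
Sum = 7.5081844 × 10^7.
SE = √(7.5081844 × 10^7) = 8665.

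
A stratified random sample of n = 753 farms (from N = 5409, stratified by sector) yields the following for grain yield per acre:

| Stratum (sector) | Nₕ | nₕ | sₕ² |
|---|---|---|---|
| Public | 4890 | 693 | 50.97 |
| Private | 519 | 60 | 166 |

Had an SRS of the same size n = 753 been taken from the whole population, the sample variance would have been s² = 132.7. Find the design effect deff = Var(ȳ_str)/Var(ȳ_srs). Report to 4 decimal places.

Var(ȳ_str) = Σ Wₕ²(1−fₕ)sₕ²/nₕ with Wₕ = Nₕ/5409:
  Public: (4890/5409)²·(1−693/4890)·50.97/693 = 0.051593533
  Private: (519/5409)²·(1−60/519)·166/60 = 0.022526977
  → Var(ȳ_str) = 0.07412051.
Var(ȳ_srs) = (1 − 753/5409)·132.7/753 = 0.15169523.
deff = 0.07412051 / 0.15169523 = 0.4886.

0.4886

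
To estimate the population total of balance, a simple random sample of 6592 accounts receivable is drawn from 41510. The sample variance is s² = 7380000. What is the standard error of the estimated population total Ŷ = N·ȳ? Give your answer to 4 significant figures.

1.274 × 10^6

Var(Ŷ) = N²·Var(ȳ) = N²·(1 − n/N)·s²/n.
f = 6592/41510 = 0.15880511; Var(ȳ) = 0.84119489·7380000/6592 = 941.75035.
Var(Ŷ) = 41510² · 941.75035 = 1.6227113 × 10^12.
SE(Ŷ) = √(1.6227113 × 10^12) = 1.274 × 10^6.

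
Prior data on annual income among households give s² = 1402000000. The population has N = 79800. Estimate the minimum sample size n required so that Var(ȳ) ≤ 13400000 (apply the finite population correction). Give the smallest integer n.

Without fpc, n₀ = s²/D = 1402000000/13400000 = 104.6269.
With fpc, (1 − n/N)·s²/n ≤ D requires n ≥ n₀/(1 + n₀/N) = 104.6269/(1 + 104.6269/79800) = 104.4899.
Rounding up, n = 105.

105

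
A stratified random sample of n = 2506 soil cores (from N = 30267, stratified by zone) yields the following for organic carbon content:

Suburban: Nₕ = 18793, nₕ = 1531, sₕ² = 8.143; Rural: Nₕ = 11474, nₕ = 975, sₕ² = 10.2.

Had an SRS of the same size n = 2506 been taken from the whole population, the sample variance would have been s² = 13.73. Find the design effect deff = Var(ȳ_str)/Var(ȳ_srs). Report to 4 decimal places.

Var(ȳ_str) = Σ Wₕ²(1−fₕ)sₕ²/nₕ with Wₕ = Nₕ/30267:
  Suburban: (18793/30267)²·(1−1531/18793)·8.143/1531 = 0.0018834657
  Rural: (11474/30267)²·(1−975/11474)·10.2/975 = 0.0013756868
  → Var(ȳ_str) = 0.0032591525.
Var(ȳ_srs) = (1 − 2506/30267)·13.73/2506 = 0.0050252214.
deff = 0.0032591525 / 0.0050252214 = 0.6486.

0.6486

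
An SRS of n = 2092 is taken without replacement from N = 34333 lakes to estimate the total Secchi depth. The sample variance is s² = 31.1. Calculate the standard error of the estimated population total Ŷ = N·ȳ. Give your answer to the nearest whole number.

4057

Var(Ŷ) = N²·Var(ȳ) = N²·(1 − n/N)·s²/n.
f = 2092/34333 = 0.06093263; Var(ȳ) = 0.93906737·31.1/2092 = 0.013960323.
Var(Ŷ) = 34333² · 0.013960323 = 1.6455799 × 10^7.
SE(Ŷ) = √(1.6455799 × 10^7) = 4057.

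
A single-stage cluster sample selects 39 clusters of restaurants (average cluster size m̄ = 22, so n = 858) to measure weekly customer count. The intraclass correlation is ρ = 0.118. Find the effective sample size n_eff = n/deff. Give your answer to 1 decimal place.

246.7

deff = 1 + (22 − 1)·0.118 = 1 + 2.478 = 3.478.
n_eff = 858 / 3.478 = 246.7.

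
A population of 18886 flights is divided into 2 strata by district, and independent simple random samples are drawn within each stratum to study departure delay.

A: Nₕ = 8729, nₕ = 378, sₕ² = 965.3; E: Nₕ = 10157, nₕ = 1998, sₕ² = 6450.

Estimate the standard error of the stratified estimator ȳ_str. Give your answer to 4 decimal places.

1.1278

Var(ȳ_str) = Σₕ Wₕ²(1 − fₕ)sₕ²/nₕ with Wₕ = Nₕ/N, N = 18886.
A: Wₕ = 0.46219422; term = 0.46219422²·(1 − 0.04330393)·965.3/378 = 0.52190747.
E: Wₕ = 0.53780578; term = 0.53780578²·(1 − 0.19671163)·6450/1998 = 0.75004383.
Sum = 1.2719513.
SE = √(1.2719513) = 1.1278.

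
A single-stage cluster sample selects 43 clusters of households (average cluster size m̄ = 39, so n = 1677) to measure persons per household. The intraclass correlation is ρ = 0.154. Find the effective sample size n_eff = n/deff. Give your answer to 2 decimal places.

244.75

deff = 1 + (39 − 1)·0.154 = 1 + 5.852 = 6.852.
n_eff = 1677 / 6.852 = 244.75.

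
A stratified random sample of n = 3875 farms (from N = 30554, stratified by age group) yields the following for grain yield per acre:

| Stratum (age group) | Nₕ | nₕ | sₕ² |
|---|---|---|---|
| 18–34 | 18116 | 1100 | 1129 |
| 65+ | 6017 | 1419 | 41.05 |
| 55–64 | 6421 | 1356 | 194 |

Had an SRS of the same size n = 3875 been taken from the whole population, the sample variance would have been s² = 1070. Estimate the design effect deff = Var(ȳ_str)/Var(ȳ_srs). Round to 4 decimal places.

1.4299

Var(ȳ_str) = Σ Wₕ²(1−fₕ)sₕ²/nₕ with Wₕ = Nₕ/30554:
  18–34: (18116/30554)²·(1−1100/18116)·1129/1100 = 0.3389104
  65+: (6017/30554)²·(1−1419/6017)·41.05/1419 = 8.5732126 × 10^-4
  55–64: (6421/30554)²·(1−1356/6421)·194/1356 = 0.0049841145
  → Var(ȳ_str) = 0.34475184.
Var(ȳ_srs) = (1 − 3875/30554)·1070/3875 = 0.24110907.
deff = 0.34475184 / 0.24110907 = 1.4299.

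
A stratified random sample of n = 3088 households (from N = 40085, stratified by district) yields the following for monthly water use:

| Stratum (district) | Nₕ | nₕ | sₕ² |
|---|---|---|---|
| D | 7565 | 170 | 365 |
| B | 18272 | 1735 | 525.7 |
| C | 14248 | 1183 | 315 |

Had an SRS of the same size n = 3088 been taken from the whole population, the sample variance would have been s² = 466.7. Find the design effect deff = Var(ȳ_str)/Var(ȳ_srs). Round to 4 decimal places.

Var(ȳ_str) = Σ Wₕ²(1−fₕ)sₕ²/nₕ with Wₕ = Nₕ/40085:
  D: (7565/40085)²·(1−170/7565)·365/170 = 0.074752768
  B: (18272/40085)²·(1−1735/18272)·525.7/1735 = 0.056979356
  C: (14248/40085)²·(1−1183/14248)·315/1183 = 0.030847882
  → Var(ȳ_str) = 0.16258001.
Var(ȳ_srs) = (1 − 3088/40085)·466.7/3088 = 0.13949066.
deff = 0.16258001 / 0.13949066 = 1.1655.

1.1655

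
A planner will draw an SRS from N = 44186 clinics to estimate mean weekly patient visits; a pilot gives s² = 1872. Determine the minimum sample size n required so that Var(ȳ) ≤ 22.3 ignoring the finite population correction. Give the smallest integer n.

Without fpc, n₀ = s²/D = 1872/22.3 = 83.9462.
Rounding up, n = 84.

84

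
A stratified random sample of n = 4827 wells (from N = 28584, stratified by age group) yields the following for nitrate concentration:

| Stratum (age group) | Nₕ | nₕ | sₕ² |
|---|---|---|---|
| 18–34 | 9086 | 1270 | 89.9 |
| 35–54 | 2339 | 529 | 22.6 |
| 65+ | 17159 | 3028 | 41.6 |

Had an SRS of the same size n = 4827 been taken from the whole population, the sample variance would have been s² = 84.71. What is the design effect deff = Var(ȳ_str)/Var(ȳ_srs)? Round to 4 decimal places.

0.7165

Var(ȳ_str) = Σ Wₕ²(1−fₕ)sₕ²/nₕ with Wₕ = Nₕ/28584:
  18–34: (9086/28584)²·(1−1270/9086)·89.9/1270 = 0.0061527214
  35–54: (2339/28584)²·(1−529/2339)·22.6/529 = 2.2136836 × 10^-4
  65+: (17159/28584)²·(1−3028/17159)·41.6/3028 = 0.0040771466
  → Var(ȳ_str) = 0.010451236.
Var(ȳ_srs) = (1 − 4827/28584)·84.71/4827 = 0.014585656.
deff = 0.010451236 / 0.014585656 = 0.7165.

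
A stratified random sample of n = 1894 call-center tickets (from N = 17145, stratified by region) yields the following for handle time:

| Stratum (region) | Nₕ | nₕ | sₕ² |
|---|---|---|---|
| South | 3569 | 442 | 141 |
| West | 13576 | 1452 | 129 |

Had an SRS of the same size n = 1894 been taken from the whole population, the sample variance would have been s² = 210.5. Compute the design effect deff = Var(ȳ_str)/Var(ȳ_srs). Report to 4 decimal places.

0.6257

Var(ȳ_str) = Σ Wₕ²(1−fₕ)sₕ²/nₕ with Wₕ = Nₕ/17145:
  South: (3569/17145)²·(1−442/3569)·141/442 = 0.012111454
  West: (13576/17145)²·(1−1452/13576)·129/1452 = 0.049746883
  → Var(ȳ_str) = 0.061858337.
Var(ȳ_srs) = (1 − 1894/17145)·210.5/1894 = 0.098862812.
deff = 0.061858337 / 0.098862812 = 0.6257.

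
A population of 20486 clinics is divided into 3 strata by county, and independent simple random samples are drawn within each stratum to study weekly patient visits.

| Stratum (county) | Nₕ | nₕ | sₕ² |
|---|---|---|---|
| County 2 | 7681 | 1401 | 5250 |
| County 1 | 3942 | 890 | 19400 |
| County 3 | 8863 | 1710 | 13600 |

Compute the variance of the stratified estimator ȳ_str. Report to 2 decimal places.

Var(ȳ_str) = Σₕ Wₕ²(1 − fₕ)sₕ²/nₕ with Wₕ = Nₕ/N, N = 20486.
County 2: Wₕ = 0.37493898; term = 0.37493898²·(1 − 0.18239813)·5250/1401 = 0.43070929.
County 1: Wₕ = 0.19242409; term = 0.19242409²·(1 − 0.22577372)·19400/890 = 0.62488275.
County 3: Wₕ = 0.43263692; term = 0.43263692²·(1 − 0.19293693)·13600/1710 = 1.2014271.
Sum = 2.2570191.

2.26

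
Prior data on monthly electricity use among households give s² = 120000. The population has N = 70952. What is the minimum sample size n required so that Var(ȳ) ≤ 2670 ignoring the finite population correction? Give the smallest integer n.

45

Without fpc, n₀ = s²/D = 120000/2670 = 44.9438.
Rounding up, n = 45.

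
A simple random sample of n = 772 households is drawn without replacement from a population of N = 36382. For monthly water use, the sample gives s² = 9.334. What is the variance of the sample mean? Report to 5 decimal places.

Under SRS without replacement, Var(ȳ) = (1 − f)·s²/n with f = n/N = 772/36382 = 0.02121928.
Var(ȳ) = (1 − 0.02121928)·9.334/772 = 0.97878072·0.012090674 = 0.011834118.

0.01183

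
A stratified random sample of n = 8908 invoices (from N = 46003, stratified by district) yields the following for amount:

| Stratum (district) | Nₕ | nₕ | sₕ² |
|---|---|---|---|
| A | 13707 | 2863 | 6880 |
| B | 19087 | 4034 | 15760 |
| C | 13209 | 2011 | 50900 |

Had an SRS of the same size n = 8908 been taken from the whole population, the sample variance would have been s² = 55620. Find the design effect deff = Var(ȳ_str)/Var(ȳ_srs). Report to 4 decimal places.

0.4902

Var(ȳ_str) = Σ Wₕ²(1−fₕ)sₕ²/nₕ with Wₕ = Nₕ/46003:
  A: (13707/46003)²·(1−2863/13707)·6880/2863 = 0.16878222
  B: (19087/46003)²·(1−4034/19087)·15760/4034 = 0.53040639
  C: (13209/46003)²·(1−2011/13209)·50900/2011 = 1.7690651
  → Var(ȳ_str) = 2.4682537.
Var(ȳ_srs) = (1 − 8908/46003)·55620/8908 = 5.0347742.
deff = 2.4682537 / 5.0347742 = 0.4902.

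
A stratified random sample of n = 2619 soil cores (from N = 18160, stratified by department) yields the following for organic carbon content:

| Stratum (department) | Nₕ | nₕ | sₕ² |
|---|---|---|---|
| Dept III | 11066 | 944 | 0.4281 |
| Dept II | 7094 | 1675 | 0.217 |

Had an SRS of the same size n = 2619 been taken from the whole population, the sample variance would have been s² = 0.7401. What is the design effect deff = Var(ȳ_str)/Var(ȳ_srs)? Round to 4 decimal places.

0.6994

Var(ȳ_str) = Σ Wₕ²(1−fₕ)sₕ²/nₕ with Wₕ = Nₕ/18160:
  Dept III: (11066/18160)²·(1−944/11066)·0.4281/944 = 1.540276 × 10^-4
  Dept II: (7094/18160)²·(1−1675/7094)·0.217/1675 = 1.5101621 × 10^-5
  → Var(ȳ_str) = 1.6912922 × 10^-4.
Var(ȳ_srs) = (1 − 2619/18160)·0.7401/2619 = 2.4183437 × 10^-4.
deff = (1.6912922 × 10^-4) / (2.4183437 × 10^-4) = 0.6994.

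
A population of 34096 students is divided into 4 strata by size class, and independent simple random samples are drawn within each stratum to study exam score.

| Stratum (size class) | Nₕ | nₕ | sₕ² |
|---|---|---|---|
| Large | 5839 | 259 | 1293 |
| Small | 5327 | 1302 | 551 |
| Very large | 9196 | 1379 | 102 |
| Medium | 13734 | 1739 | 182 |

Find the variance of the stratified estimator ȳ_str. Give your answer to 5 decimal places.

0.16712

Var(ȳ_str) = Σₕ Wₕ²(1 − fₕ)sₕ²/nₕ with Wₕ = Nₕ/N, N = 34096.
Large: Wₕ = 0.17125176; term = 0.17125176²·(1 − 0.04435691)·1293/259 = 0.13991509.
Small: Wₕ = 0.15623534; term = 0.15623534²·(1 − 0.24441524)·551/1302 = 0.0078051694.
Very large: Wₕ = 0.26970906; term = 0.26970906²·(1 − 0.14995650)·102/1379 = 0.0045737046.
Medium: Wₕ = 0.40280385; term = 0.40280385²·(1 − 0.12662007)·182/1739 = 0.01483072.
Sum = 0.16712468.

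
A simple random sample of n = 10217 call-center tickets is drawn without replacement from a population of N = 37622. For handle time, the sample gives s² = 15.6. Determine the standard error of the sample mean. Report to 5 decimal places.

0.03335

Under SRS without replacement, Var(ȳ) = (1 − f)·s²/n with f = n/N = 10217/37622 = 0.27156983.
Var(ȳ) = (1 − 0.27156983)·15.6/10217 = 0.72843017·0.001526867 = 0.001112216.
SE(ȳ) = √(0.001112216) = 0.03335.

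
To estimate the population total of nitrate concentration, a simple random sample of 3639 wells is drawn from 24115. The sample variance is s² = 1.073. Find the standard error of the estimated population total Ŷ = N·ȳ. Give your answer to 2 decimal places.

Var(Ŷ) = N²·Var(ȳ) = N²·(1 − n/N)·s²/n.
f = 3639/24115 = 0.15090193; Var(ȳ) = 0.84909807·1.073/3639 = 2.503661 × 10^-4.
Var(Ŷ) = 24115² · (2.503661 × 10^-4) = 145596.21.
SE(Ŷ) = √(145596.21) = 381.57.

381.57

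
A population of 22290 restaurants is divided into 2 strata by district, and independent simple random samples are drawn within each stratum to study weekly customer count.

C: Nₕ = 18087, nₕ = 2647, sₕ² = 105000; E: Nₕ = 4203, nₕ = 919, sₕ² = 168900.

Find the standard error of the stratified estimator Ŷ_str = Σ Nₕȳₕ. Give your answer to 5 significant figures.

116680

Var(Ŷ_str) = Σₕ Nₕ²(1 − fₕ)sₕ²/nₕ.
C: 18087²·(1 − 2647/18087)·105000/2647 = 1.107769 × 10^10.
E: 4203²·(1 − 919/4203)·168900/919 = 2.5367442 × 10^9.
Sum = 1.3614434 × 10^10.
SE = √(1.3614434 × 10^10) = 116680.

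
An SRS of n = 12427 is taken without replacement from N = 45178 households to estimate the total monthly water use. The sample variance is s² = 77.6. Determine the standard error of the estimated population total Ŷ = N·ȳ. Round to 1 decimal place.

Var(Ŷ) = N²·Var(ȳ) = N²·(1 − n/N)·s²/n.
f = 12427/45178 = 0.27506751; Var(ȳ) = 0.72493249·77.6/12427 = 0.0045268175.
Var(Ŷ) = 45178² · 0.0045268175 = 9.2394685 × 10^6.
SE(Ŷ) = √(9.2394685 × 10^6) = 3039.6.

3039.6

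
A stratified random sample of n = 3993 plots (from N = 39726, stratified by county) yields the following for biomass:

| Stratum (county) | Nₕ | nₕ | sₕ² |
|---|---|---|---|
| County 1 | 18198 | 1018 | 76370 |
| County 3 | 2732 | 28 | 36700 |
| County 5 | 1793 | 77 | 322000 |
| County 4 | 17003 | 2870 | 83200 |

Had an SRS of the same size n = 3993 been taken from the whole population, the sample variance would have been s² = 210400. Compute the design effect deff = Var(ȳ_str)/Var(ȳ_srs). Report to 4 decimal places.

0.7082

Var(ȳ_str) = Σ Wₕ²(1−fₕ)sₕ²/nₕ with Wₕ = Nₕ/39726:
  County 1: (18198/39726)²·(1−1018/18198)·76370/1018 = 14.861825
  County 3: (2732/39726)²·(1−28/2732)·36700/28 = 6.1354404
  County 5: (1793/39726)²·(1−77/1793)·322000/77 = 8.1529174
  County 4: (17003/39726)²·(1−2870/17003)·83200/2870 = 4.4141965
  → Var(ȳ_str) = 33.564379.
Var(ȳ_srs) = (1 − 3993/39726)·210400/3993 = 47.395932.
deff = 33.564379 / 47.395932 = 0.7082.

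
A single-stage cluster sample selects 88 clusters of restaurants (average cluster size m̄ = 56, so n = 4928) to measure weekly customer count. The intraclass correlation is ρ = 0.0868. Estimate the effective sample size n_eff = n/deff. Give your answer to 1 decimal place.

deff = 1 + (56 − 1)·0.0868 = 1 + 4.774 = 5.774.
n_eff = 4928 / 5.774 = 853.5.

853.5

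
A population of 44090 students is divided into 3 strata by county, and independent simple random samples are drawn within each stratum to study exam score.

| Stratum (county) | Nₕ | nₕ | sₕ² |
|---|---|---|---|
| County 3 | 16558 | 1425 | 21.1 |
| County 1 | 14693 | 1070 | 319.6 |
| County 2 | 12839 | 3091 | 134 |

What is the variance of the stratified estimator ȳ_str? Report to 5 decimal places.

Var(ȳ_str) = Σₕ Wₕ²(1 − fₕ)sₕ²/nₕ with Wₕ = Nₕ/N, N = 44090.
County 3: Wₕ = 0.37555001; term = 0.37555001²·(1 − 0.08606112)·21.1/1425 = 0.0019086237.
County 1: Wₕ = 0.33325017; term = 0.33325017²·(1 − 0.07282379)·319.6/1070 = 0.030755729.
County 2: Wₕ = 0.29119982; term = 0.29119982²·(1 − 0.24075084)·134/3091 = 0.0027910802.
Sum = 0.035455433.

0.03546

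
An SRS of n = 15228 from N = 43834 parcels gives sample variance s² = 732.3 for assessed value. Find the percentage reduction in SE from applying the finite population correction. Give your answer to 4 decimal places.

19.2164

f = n/N = 15228/43834 = 0.34740156.
SE_no-fpc = √(s²/n) = 0.21929215; SE_fpc = √((1−f)s²/n) = 0.17715202.
Ratio = √(1−f) = 0.80783565. Reduction = 100·(1 − 0.80783565) = 19.2164%.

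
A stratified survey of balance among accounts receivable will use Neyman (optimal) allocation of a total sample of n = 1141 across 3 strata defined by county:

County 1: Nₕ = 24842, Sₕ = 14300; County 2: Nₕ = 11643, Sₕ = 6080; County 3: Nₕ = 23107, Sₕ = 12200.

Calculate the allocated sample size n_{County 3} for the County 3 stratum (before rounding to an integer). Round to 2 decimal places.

Neyman allocation: nₕ = n·NₕSₕ / Σⱼ NⱼSⱼ.
Σ NⱼSⱼ = 24842·14300 + 11643·6080 + 23107·12200 = 7.0793544 × 10^8.
n_{County 3} = 1141·23107·12200 / (7.0793544 × 10^8) = 454.36.

454.36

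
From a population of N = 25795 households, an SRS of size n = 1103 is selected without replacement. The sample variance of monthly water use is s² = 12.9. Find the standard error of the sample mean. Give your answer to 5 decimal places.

Under SRS without replacement, Var(ȳ) = (1 − f)·s²/n with f = n/N = 1103/25795 = 0.04276022.
Var(ȳ) = (1 − 0.04276022)·12.9/1103 = 0.95723978·0.011695376 = 0.011195279.
SE(ȳ) = √(0.011195279) = 0.10581.

0.10581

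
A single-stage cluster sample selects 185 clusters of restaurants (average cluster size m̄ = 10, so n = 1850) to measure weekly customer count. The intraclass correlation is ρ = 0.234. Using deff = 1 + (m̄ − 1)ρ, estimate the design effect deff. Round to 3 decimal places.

deff = 1 + (10 − 1)·0.234 = 1 + 2.106 = 3.106.

3.106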